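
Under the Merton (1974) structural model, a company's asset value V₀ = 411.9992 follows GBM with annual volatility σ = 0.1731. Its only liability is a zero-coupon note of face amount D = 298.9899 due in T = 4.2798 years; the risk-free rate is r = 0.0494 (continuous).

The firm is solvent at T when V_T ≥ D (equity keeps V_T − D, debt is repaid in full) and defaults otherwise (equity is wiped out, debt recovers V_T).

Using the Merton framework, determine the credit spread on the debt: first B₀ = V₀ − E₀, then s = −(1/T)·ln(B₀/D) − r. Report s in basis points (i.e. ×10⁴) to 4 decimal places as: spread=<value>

Work the structural quantities from V₀ = 411.9992 against face 298.9899:
d₁ = [ln(V₀/D) + (r + σ²/2)T] / (σ√T)
   = [ln(411.9992/298.9899) + (0.0494 + 0.5·0.1731²)·4.2798] / (0.1731·√4.2798)
   = [0.320612 + 0.275541] / 0.358104 = 1.664749
d₂ = d₁ − σ√T = 1.664749 − 0.358104 = 1.306646
N(d₁) = 0.952019,  N(d₂) = 0.904333,  e^(−rT) = 0.809432
E₀ = V₀·N(d₁) − D·e^(−rT)·N(d₂)
   = 411.9992·0.952019 − 298.9899·0.809432·0.904333 = 173.371279
B₀ = V₀ − E₀ = 411.9992 − 173.371279 = 238.627921
spread = −(1/T)·ln(B₀/D) − r = −(1/4.2798)·ln(238.627921/298.9899) − 0.0494 = 0.00329038
in basis points: 0.00329038 × 10⁴ = 32.9038 bp

spread=32.9038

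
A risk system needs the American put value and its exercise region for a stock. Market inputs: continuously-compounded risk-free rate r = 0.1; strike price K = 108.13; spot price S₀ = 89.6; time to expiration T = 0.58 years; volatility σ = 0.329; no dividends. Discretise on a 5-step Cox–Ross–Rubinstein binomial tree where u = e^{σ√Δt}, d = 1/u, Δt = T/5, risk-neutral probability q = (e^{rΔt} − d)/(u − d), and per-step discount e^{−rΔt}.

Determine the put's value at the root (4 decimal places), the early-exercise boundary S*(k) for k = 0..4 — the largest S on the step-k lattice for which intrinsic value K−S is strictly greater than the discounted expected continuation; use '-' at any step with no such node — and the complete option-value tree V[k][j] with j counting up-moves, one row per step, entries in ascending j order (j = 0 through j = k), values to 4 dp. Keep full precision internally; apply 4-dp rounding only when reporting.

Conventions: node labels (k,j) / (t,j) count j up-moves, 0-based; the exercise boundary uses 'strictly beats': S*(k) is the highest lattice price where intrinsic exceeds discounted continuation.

params: Δt=0.11600 u=1.11857 d=0.89400 q=0.52397 e^(-rΔt)=0.98847
t_5 payoffs: 56.9633 44.1100 28.0279 7.9059 0.0000 0.0000
t_4: node(4,0) S=57.2336 payoff=50.8964 vs cont=49.6493 → 50.8964 [stop]  node(4,1) S=71.6110 payoff=36.5190 vs cont=35.2719 → 36.5190 [stop]  node(4,2) S=89.6000 payoff=18.5300 vs cont=17.2829 → 18.5300 [stop]  node(4,3) S=112.1079 payoff=0.0000 vs cont=3.7200 → 3.7200 [wait]  node(4,4) S=140.2699 payoff=0.0000 vs cont=0.0000 → 0.0000 [wait]  ⇒ S*(4)=89.6000
t_3: node(3,0) S=64.0200 payoff=44.1100 vs cont=42.8630 → 44.1100 [stop]  node(3,1) S=80.1021 payoff=28.0279 vs cont=26.7808 → 28.0279 [stop]  node(3,2) S=100.2241 payoff=7.9059 vs cont=10.6458 → 10.6458 [wait]  node(3,3) S=125.4009 payoff=0.0000 vs cont=1.7504 → 1.7504 [wait]  ⇒ S*(3)=80.1021
t_2: node(2,0) S=71.6110 payoff=36.5190 vs cont=35.2719 → 36.5190 [stop]  node(2,1) S=89.6000 payoff=18.5300 vs cont=18.7020 → 18.7020 [wait]  node(2,2) S=112.1079 payoff=0.0000 vs cont=5.9159 → 5.9159 [wait]  ⇒ S*(2)=71.6110
t_1: node(1,0) S=80.1021 payoff=28.0279 vs cont=26.8699 → 28.0279 [stop]  node(1,1) S=100.2241 payoff=7.9059 vs cont=11.8640 → 11.8640 [wait]  ⇒ S*(1)=80.1021
t_0: node(0,0) S=89.6000 payoff=18.5300 vs cont=19.3330 → 19.3330 [wait]  ⇒ S*(0)=-

price = 19.3330
boundary = - 80.1021 71.6110 80.1021 89.6000
tree:
19.3330
28.0279 11.8640
36.5190 18.7020 5.9159
44.1100 28.0279 10.6458 1.7504
50.8964 36.5190 18.5300 3.7200 0.0000
56.9633 44.1100 28.0279 7.9059 0.0000 0.0000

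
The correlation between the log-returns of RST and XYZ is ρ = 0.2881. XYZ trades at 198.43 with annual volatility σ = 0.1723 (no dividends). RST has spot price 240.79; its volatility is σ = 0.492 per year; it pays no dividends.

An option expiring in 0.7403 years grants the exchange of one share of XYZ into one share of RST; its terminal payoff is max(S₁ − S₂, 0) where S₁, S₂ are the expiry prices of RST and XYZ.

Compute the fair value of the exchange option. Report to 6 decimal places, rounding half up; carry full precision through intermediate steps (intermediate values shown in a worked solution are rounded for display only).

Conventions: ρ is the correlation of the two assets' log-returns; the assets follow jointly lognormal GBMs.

σ_eff = √(σ₁² + σ₂² − 2ρσ₁σ₂) = √(0.492² + 0.1723² − 2·0.2881·0.492·0.1723) = 0.472129
d₁ = (ln(S₁/S₂) + (q₂ − q₁ + σ_eff²/2)T) / (σ_eff√T) = (ln(240.79/198.43) + (0.0 − 0.0 + 0.111453)·0.7403) / 0.406223 = 0.679423
d₂ = d₁ − σ_eff√T = 0.679423 − 0.406223 = 0.273200
N(d₁) = 0.751565,  N(d₂) = 0.607650
V = S₁·e^{−q₁T}·N(d₁) − S₂·e^{−q₂T}·N(d₂) = 180.969364 − 120.576044 = 60.393320
Key observation: no risk-free rate is needed — with the second asset as numeraire the exchange option is a call on the ratio S₁/S₂, and r cancels out of the value.

exchange price = 60.393320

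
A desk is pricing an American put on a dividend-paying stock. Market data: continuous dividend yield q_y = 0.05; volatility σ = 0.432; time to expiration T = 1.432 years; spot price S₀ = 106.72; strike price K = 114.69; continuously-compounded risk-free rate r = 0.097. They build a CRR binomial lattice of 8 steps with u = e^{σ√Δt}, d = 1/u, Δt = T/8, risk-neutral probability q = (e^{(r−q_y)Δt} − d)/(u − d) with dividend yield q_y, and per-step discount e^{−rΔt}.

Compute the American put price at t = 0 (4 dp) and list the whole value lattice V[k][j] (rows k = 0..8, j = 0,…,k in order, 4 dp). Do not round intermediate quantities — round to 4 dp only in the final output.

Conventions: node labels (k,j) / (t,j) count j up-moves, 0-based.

price = 22.4672
tree:
22.4672
30.8357 14.1313
41.0936 20.7387 7.4172
53.0142 29.5529 11.8515 2.8355
63.3166 40.6457 18.4949 5.0145 0.5545
71.8982 53.0142 27.9926 8.7772 1.0797 0.0000
79.0462 63.3166 40.6457 15.1694 2.1023 0.0000 0.0000
85.0002 71.8982 53.0142 25.7967 4.0933 0.0000 0.0000 0.0000
89.9597 79.0462 63.3166 40.6457 7.9700 0.0000 0.0000 0.0000 0.0000

params: Δt=0.17900 u=1.20054 d=0.83296 q=0.47742 e^(-rΔt)=0.98279
t_8 payoffs: 89.9597 79.0462 63.3166 40.6457 7.9700 0.0000 0.0000 0.0000 0.0000
k=7: node(7,0) S=29.6898 payoff=85.0002 vs cont=83.2906 → 85.0002 [stop]  node(7,1) S=42.7918 payoff=71.8982 vs cont=70.3053 → 71.8982 [stop]  node(7,2) S=61.6758 payoff=53.0142 vs cont=51.5895 → 53.0142 [stop]  node(7,3) S=88.8933 payoff=25.7967 vs cont=24.6146 → 25.7967 [stop]  node(7,4) S=128.1217 payoff=0.0000 vs cont=4.0933 → 4.0933 [wait]  node(7,5) S=184.6617 payoff=0.0000 vs cont=0.0000 → 0.0000 [wait]  node(7,6) S=266.1526 payoff=0.0000 vs cont=0.0000 → 0.0000 [wait]  node(7,7) S=383.6054 payoff=0.0000 vs cont=0.0000 → 0.0000 [wait]
k=6: node(6,0) S=35.6438 payoff=79.0462 vs cont=77.3896 → 79.0462 [stop]  node(6,1) S=51.3734 payoff=63.3166 vs cont=61.8002 → 63.3166 [stop]  node(6,2) S=74.0443 payoff=40.6457 vs cont=39.3312 → 40.6457 [stop]  node(6,3) S=106.7200 payoff=7.9700 vs cont=15.1694 → 15.1694 [wait]  node(6,4) S=153.8154 payoff=0.0000 vs cont=2.1023 → 2.1023 [wait]  node(6,5) S=221.6939 payoff=0.0000 vs cont=0.0000 → 0.0000 [wait]  node(6,6) S=319.5271 payoff=0.0000 vs cont=0.0000 → 0.0000 [wait]
k=5: node(5,0) S=42.7918 payoff=71.8982 vs cont=70.3053 → 71.8982 [stop]  node(5,1) S=61.6758 payoff=53.0142 vs cont=51.5895 → 53.0142 [stop]  node(5,2) S=88.8933 payoff=25.7967 vs cont=27.9926 → 27.9926 [wait]  node(5,3) S=128.1217 payoff=0.0000 vs cont=8.7772 → 8.7772 [wait]  node(5,4) S=184.6617 payoff=0.0000 vs cont=1.0797 → 1.0797 [wait]  node(5,5) S=266.1526 payoff=0.0000 vs cont=0.0000 → 0.0000 [wait]
k=4: node(4,0) S=51.3734 payoff=63.3166 vs cont=61.8002 → 63.3166 [stop]  node(4,1) S=74.0443 payoff=40.6457 vs cont=40.3615 → 40.6457 [stop]  node(4,2) S=106.7200 payoff=7.9700 vs cont=18.4949 → 18.4949 [wait]  node(4,3) S=153.8154 payoff=0.0000 vs cont=5.0145 → 5.0145 [wait]  node(4,4) S=221.6939 payoff=0.0000 vs cont=0.5545 → 0.5545 [wait]
k=3: node(3,0) S=61.6758 payoff=53.0142 vs cont=51.5895 → 53.0142 [stop]  node(3,1) S=88.8933 payoff=25.7967 vs cont=29.5529 → 29.5529 [wait]  node(3,2) S=128.1217 payoff=0.0000 vs cont=11.8515 → 11.8515 [wait]  node(3,3) S=184.6617 payoff=0.0000 vs cont=2.8355 → 2.8355 [wait]
k=2: node(2,0) S=74.0443 payoff=40.6457 vs cont=41.0936 → 41.0936 [wait]  node(2,1) S=106.7200 payoff=7.9700 vs cont=20.7387 → 20.7387 [wait]  node(2,2) S=153.8154 payoff=0.0000 vs cont=7.4172 → 7.4172 [wait]
k=1: node(1,0) S=88.8933 payoff=25.7967 vs cont=30.8357 → 30.8357 [wait]  node(1,1) S=128.1217 payoff=0.0000 vs cont=14.1313 → 14.1313 [wait]
k=0: node(0,0) S=106.7200 payoff=7.9700 vs cont=22.4672 → 22.4672 [wait]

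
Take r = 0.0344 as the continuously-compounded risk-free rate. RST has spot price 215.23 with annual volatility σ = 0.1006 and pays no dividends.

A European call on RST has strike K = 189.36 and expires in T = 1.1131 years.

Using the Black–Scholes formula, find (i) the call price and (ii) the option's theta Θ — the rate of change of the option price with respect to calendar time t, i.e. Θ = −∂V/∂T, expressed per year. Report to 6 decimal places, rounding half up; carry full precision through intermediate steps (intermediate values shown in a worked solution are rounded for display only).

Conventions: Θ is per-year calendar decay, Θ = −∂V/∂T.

price = 33.510606
Θ = -6.963346

σ√T = 0.1006·√1.1131 = 0.106137
d₁ = (ln(S/K) + (r+σ²/2)T) / (σ√T) = (ln(215.23/189.36) + (0.0344+0.1006²/2)·1.1131) / 0.106137 = (0.128057 + 0.043923) / 0.106137 = 1.620369
d₂ = d₁ − σ√T = 1.620369 − 0.106137 = 1.514232
e^{−rT} = 0.962433
N(d₁) = 0.947423,  N(d₂) = 0.935017
Call price V = S·N(d₁) − K·e^{−rT}·N(d₂) = 203.913949 − 170.403343 = 33.510606
φ(d₁) = (1/√(2π))·e^{−d₁²/2} = 0.107342
Θ = −S·φ(d₁)·σ/(2√T) − r·K·e^{−rT}·N(d₂) = −1.101471 − 5.861875 = -6.963346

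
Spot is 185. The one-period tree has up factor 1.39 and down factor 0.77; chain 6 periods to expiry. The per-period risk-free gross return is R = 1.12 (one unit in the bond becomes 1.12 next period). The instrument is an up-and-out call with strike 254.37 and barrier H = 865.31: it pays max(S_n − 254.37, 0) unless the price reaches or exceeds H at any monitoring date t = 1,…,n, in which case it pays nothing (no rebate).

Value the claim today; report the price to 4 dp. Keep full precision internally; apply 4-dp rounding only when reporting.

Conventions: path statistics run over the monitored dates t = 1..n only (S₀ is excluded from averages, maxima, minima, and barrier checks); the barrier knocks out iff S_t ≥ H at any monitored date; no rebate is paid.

No-arbitrage gives p* = (R−d)/(u−d) = 0.5645: enumerate every path, weight its payoff by its p*-probability, and discount by R^6.
Enumerate all 2^6 = 64 price paths (U = up ×1.39, D = down ×0.77); each path with k up-moves has probability p*^k·(1−p*)^(6−k).
DDDDDD: M=142.4500, payoff=0.0000, prob=0.006821
UDDDDD: M=257.1500, payoff=0.0000, prob=0.008842
DUDDDD: M=198.0055, payoff=0.0000, prob=0.008842
UUDDDD: M=357.4385, payoff=0.0000, prob=0.011461
DDUDDD: M=152.4642, payoff=0.0000, prob=0.008842
UDUDDD: M=275.2276, payoff=0.0000, prob=0.011461
DUUDDD: M=275.2276, payoff=0.0000, prob=0.011461
UUUDDD: M=496.8395, payoff=0.0000, prob=0.014857
DDDUDD: M=142.4500, payoff=0.0000, prob=0.008842
UDDUDD: M=257.1500, payoff=0.0000, prob=0.011461
DUDUDD: M=211.9253, payoff=0.0000, prob=0.011461
UUDUDD: M=382.5664, payoff=0.0000, prob=0.014857
DDUUDD: M=211.9253, payoff=0.0000, prob=0.011461
UDUUDD: M=382.5664, payoff=0.0000, prob=0.014857
DUUUDD: M=382.5664, payoff=0.0000, prob=0.014857
UUUUDD: M=690.6069, payoff=155.0908, prob=0.019260
DDDDUD: M=142.4500, payoff=0.0000, prob=0.008842
UDDDUD: M=257.1500, payoff=0.0000, prob=0.011461
DUDDUD: M=198.0055, payoff=0.0000, prob=0.011461
UUDDUD: M=357.4385, payoff=0.0000, prob=0.014857
DDUDUD: M=163.1825, payoff=0.0000, prob=0.011461
UDUDUD: M=294.5761, payoff=0.0000, prob=0.014857
DUUDUD: M=294.5761, payoff=0.0000, prob=0.014857
UUUDUD: M=531.7673, payoff=155.0908, prob=0.019260
DDDUUD: M=163.1825, payoff=0.0000, prob=0.011461
UDDUUD: M=294.5761, payoff=0.0000, prob=0.014857
DUDUUD: M=294.5761, payoff=0.0000, prob=0.014857
UUDUUD: M=531.7673, payoff=155.0908, prob=0.019260
DDUUUD: M=294.5761, payoff=0.0000, prob=0.014857
UDUUUD: M=531.7673, payoff=155.0908, prob=0.019260
DUUUUD: M=531.7673, payoff=155.0908, prob=0.019260
UUUUUD: M=959.9436, payoff=0.0000, prob=0.024966
DDDDDU: M=142.4500, payoff=0.0000, prob=0.008842
UDDDDU: M=257.1500, payoff=0.0000, prob=0.011461
DUDDDU: M=198.0055, payoff=0.0000, prob=0.011461
UUDDDU: M=357.4385, payoff=0.0000, prob=0.014857
DDUDDU: M=152.4642, payoff=0.0000, prob=0.011461
UDUDDU: M=275.2276, payoff=0.0000, prob=0.014857
DUUDDU: M=275.2276, payoff=0.0000, prob=0.014857
UUUDDU: M=496.8395, payoff=155.0908, prob=0.019260
DDDUDU: M=142.4500, payoff=0.0000, prob=0.011461
UDDUDU: M=257.1500, payoff=0.0000, prob=0.014857
DUDUDU: M=226.8236, payoff=0.0000, prob=0.014857
UUDUDU: M=409.4608, payoff=155.0908, prob=0.019260
DDUUDU: M=226.8236, payoff=0.0000, prob=0.014857
UDUUDU: M=409.4608, payoff=155.0908, prob=0.019260
DUUUDU: M=409.4608, payoff=155.0908, prob=0.019260
UUUUDU: M=739.1566, payoff=484.7866, prob=0.024966
DDDDUU: M=142.4500, payoff=0.0000, prob=0.011461
UDDDUU: M=257.1500, payoff=0.0000, prob=0.014857
DUDDUU: M=226.8236, payoff=0.0000, prob=0.014857
UUDDUU: M=409.4608, payoff=155.0908, prob=0.019260
DDUDUU: M=226.8236, payoff=0.0000, prob=0.014857
UDUDUU: M=409.4608, payoff=155.0908, prob=0.019260
DUUDUU: M=409.4608, payoff=155.0908, prob=0.019260
UUUDUU: M=739.1566, payoff=484.7866, prob=0.024966
DDDUUU: M=226.8236, payoff=0.0000, prob=0.014857
UDDUUU: M=409.4608, payoff=155.0908, prob=0.019260
DUDUUU: M=409.4608, payoff=155.0908, prob=0.019260
UUDUUU: M=739.1566, payoff=484.7866, prob=0.024966
DDUUUU: M=409.4608, payoff=155.0908, prob=0.019260
UDUUUU: M=739.1566, payoff=484.7866, prob=0.024966
DUUUUU: M=739.1566, payoff=484.7866, prob=0.024966
UUUUUU: M=1334.3216, payoff=0.0000, prob=0.032364
Price = Σ prob·payoff / R^6 = 105.321644 / 1.973823 = 53.3592

price = 53.3592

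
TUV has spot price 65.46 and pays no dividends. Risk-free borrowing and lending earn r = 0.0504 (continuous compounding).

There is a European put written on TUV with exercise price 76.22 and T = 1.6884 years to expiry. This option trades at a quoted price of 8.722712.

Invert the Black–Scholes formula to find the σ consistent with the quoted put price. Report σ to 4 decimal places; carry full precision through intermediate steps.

sigma = 0.1767

At σ = 0.1767 the Black–Scholes value reproduces the quote:
σ√T = 0.1767·√1.6884 = 0.229601
d₁ = (ln(S/K) + (r+σ²/2)T) / (σ√T) = (ln(65.46/76.22) + (0.0504+0.1767²/2)·1.6884) / 0.229601 = (-0.152185 + 0.111454) / 0.229601 = -0.177398
d₂ = d₁ − σ√T = -0.177398 − 0.229601 = -0.407000
e^{−rT} = 0.918425
N(−d₁) = 0.570402,  N(−d₂) = 0.657996
V = K·e^{−rT}·N(−d₂) − S·N(−d₁) = 46.061246 − 37.338534 = 8.722712 (equal to the quote); since ∂V/∂σ > 0 for all σ, the implied volatility is unique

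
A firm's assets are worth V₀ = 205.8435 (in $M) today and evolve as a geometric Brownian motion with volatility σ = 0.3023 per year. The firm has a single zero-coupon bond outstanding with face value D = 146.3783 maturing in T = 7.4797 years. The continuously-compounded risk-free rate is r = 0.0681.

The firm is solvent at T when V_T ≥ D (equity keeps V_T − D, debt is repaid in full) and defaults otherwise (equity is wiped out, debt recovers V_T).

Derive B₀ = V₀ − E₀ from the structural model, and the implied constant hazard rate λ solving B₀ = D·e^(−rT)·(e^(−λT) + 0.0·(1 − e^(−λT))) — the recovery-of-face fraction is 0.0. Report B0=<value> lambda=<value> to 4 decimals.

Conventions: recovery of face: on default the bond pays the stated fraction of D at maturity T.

Work the structural quantities from V₀ = 205.8435 against face 146.3783:
d₁ = [ln(V₀/D) + (r + σ²/2)T] / (σ√T)
   = [ln(205.8435/146.3783) + (0.0681 + 0.5·0.3023²)·7.4797] / (0.3023·√7.4797)
   = [0.340922 + 0.851135] / 0.826761 = 1.441839
d₂ = d₁ − σ√T = 1.441839 − 0.826761 = 0.615077
N(d₁) = 0.925326,  N(d₂) = 0.730748,  e^(−rT) = 0.600875
E₀ = V₀·N(d₁) − D·e^(−rT)·N(d₂)
   = 205.8435·0.925326 − 146.3783·0.600875·0.730748 = 126.199307
B₀ = V₀ − E₀ = 205.8435 − 126.199307 = 79.644193
e^(−λT) = (B₀·e^(rT)/D − 0)/(1 − 0) = (79.6442·1.664238/146.3783 − 0)/1 = 0.90550944
λ = −ln(0.90550944)/7.4797 = 0.013270

B0=79.6442 lambda=0.0133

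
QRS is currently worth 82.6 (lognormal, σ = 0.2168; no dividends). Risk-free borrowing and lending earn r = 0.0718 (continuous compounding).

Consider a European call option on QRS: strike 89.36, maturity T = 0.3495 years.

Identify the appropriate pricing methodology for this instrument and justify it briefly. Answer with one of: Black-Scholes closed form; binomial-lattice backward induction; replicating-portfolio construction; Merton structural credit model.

framework: Black-Scholes closed form

Key observation: with QRS following a GBM at constant σ and r, the European call struck at 89.36 prices in closed form — nothing here needs a stepwise model or a balance sheet.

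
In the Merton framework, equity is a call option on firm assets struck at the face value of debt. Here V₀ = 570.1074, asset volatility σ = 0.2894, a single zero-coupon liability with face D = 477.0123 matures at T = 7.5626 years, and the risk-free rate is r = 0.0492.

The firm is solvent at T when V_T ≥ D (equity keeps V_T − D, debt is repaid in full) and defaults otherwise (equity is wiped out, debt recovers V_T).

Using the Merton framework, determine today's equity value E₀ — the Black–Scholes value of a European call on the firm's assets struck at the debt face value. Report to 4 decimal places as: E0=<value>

E0=289.0774

Equity is a call on the firm's assets struck at D = 477.0123:
d₁ = [ln(V₀/D) + (r + σ²/2)T] / (σ√T)
   = [ln(570.1074/477.0123) + (0.0492 + 0.5·0.2894²)·7.5626] / (0.2894·√7.5626)
   = [0.178282 + 0.688773] / 0.795855 = 1.089463
d₂ = d₁ − σ√T = 1.089463 − 0.795855 = 0.293608
N(d₁) = 0.862025,  N(d₂) = 0.615471,  e^(−rT) = 0.689299
E₀ = V₀·N(d₁) − D·e^(−rT)·N(d₂)
   = 570.1074·0.862025 − 477.0123·0.689299·0.615471 = 289.077410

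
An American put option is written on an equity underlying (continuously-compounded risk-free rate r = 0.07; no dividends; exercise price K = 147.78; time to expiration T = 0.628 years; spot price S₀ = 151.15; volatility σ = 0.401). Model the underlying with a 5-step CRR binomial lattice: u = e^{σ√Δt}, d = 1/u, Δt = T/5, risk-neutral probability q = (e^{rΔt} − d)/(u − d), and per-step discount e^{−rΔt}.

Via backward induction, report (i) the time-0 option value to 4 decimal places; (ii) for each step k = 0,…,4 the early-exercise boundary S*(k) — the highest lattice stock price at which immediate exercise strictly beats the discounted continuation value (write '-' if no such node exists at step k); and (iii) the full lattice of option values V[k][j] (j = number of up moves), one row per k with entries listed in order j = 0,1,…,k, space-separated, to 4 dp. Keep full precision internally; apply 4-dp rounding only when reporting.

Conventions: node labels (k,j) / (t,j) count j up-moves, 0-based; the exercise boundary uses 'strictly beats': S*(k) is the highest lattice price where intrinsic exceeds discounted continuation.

Δt=0.12560  u=1.15271  d=0.86752  q=0.49550  discount=0.99125
step 5 (expiry): payoffs max(K−S,0) = 73.5106 49.0954 16.6541 0.0000 0.0000 0.0000
step 4: (k=4,j=0): S=85.6110, K−S=62.1690, hold=60.8754 ⇒ V=62.1690 exercise | (k=4,j=1): S=113.7546, K−S=34.0254, hold=32.7318 ⇒ V=34.0254 exercise | (k=4,j=2): S=151.1500, K−S=0.0000, hold=8.3285 ⇒ V=8.3285 continue | (k=4,j=3): S=200.8387, K−S=0.0000, hold=0.0000 ⇒ V=0.0000 continue | (k=4,j=4): S=266.8620, K−S=0.0000, hold=0.0000 ⇒ V=0.0000 continue  boundary S*=113.7546
step 3: (k=3,j=0): S=98.6846, K−S=49.0954, hold=47.8019 ⇒ V=49.0954 exercise | (k=3,j=1): S=131.1259, K−S=16.6541, hold=21.1063 ⇒ V=21.1063 continue | (k=3,j=2): S=174.2320, K−S=0.0000, hold=4.1650 ⇒ V=4.1650 continue | (k=3,j=3): S=231.5086, K−S=0.0000, hold=0.0000 ⇒ V=0.0000 continue  boundary S*=98.6846
step 2: (k=2,j=0): S=113.7546, K−S=34.0254, hold=34.9186 ⇒ V=34.9186 continue | (k=2,j=1): S=151.1500, K−S=0.0000, hold=12.6007 ⇒ V=12.6007 continue | (k=2,j=2): S=200.8387, K−S=0.0000, hold=2.0829 ⇒ V=2.0829 continue  boundary S*=-
step 1: (k=1,j=0): S=131.1259, K−S=16.6541, hold=23.6513 ⇒ V=23.6513 continue | (k=1,j=1): S=174.2320, K−S=0.0000, hold=7.3245 ⇒ V=7.3245 continue  boundary S*=-
step 0: (k=0,j=0): S=151.1500, K−S=0.0000, hold=15.4252 ⇒ V=15.4252 continue  boundary S*=-

price = 15.4252
boundary = - - - 98.6846 113.7546
tree:
15.4252
23.6513 7.3245
34.9186 12.6007 2.0829
49.0954 21.1063 4.1650 0.0000
62.1690 34.0254 8.3285 0.0000 0.0000
73.5106 49.0954 16.6541 0.0000 0.0000 0.0000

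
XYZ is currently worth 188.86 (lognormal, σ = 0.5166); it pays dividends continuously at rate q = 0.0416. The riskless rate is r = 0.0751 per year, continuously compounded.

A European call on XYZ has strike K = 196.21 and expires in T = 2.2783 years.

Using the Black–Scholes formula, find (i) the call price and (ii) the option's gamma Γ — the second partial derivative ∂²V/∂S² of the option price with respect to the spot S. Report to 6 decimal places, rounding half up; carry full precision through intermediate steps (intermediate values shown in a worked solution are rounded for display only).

price = 54.411750
Γ = 0.002238

σ√T = 0.5166·√2.2783 = 0.779758
d₁ = (ln(S/K) + (r−q+σ²/2)T) / (σ√T) = (ln(188.86/196.21) + (0.0751−0.0416+0.5166²/2)·2.2783) / 0.779758 = (-0.038180 + 0.380334) / 0.779758 = 0.438796
d₂ = d₁ − σ√T = 0.438796 − 0.779758 = -0.340962
e^{−rT} = 0.842737
e^{−qT} = 0.909575
N(d₁) = 0.669595,  N(d₂) = 0.366566
Call price V = S·e^{−qT}·N(d₁) − K·e^{−rT}·N(d₂) = 115.024720 − 60.612969 = 54.411750
φ(d₁) = (1/√(2π))·e^{−d₁²/2} = 0.362326
Γ = e^{−qT}·φ(d₁) / (S·σ·√T) = 0.002238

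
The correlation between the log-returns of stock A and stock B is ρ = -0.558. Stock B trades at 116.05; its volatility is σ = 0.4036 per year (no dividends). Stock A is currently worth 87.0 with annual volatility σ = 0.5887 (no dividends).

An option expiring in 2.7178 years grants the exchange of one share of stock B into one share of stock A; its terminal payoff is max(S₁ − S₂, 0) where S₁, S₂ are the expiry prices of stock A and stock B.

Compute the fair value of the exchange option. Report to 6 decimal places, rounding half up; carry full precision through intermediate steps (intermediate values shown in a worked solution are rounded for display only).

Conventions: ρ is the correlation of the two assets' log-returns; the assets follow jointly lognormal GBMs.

exchange price = 40.350083

σ_eff = √(σ₁² + σ₂² − 2ρσ₁σ₂) = √(0.5887² + 0.4036² − 2·-0.558·0.5887·0.4036) = 0.880126
d₁ = (ln(S₁/S₂) + (q₂ − q₁ + σ_eff²/2)T) / (σ_eff√T) = (ln(87.0/116.05) + (0.0 − 0.0 + 0.387311)·2.7178) / 1.450954 = 0.526909
d₂ = d₁ − σ_eff√T = 0.526909 − 1.450954 = -0.924045
N(d₁) = 0.700872,  N(d₂) = 0.177731
V = S₁·e^{−q₁T}·N(d₁) − S₂·e^{−q₂T}·N(d₂) = 60.975822 − 20.625739 = 40.350083
Key observation: no risk-free rate is needed — with the second asset as numeraire the exchange option is a call on the ratio S₁/S₂, and r cancels out of the value.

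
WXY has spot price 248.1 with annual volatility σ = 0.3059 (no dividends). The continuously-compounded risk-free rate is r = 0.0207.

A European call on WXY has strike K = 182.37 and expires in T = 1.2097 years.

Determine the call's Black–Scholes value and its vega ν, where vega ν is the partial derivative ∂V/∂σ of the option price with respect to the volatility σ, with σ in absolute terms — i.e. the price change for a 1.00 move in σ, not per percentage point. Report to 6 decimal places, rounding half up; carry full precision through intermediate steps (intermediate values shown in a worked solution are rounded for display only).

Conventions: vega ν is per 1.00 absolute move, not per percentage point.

σ√T = 0.3059·√1.2097 = 0.336448
d₁ = (ln(S/K) + (r+σ²/2)T) / (σ√T) = (ln(248.1/182.37) + (0.0207+0.3059²/2)·1.2097) / 0.336448 = (0.307794 + 0.081640) / 0.336448 = 1.157485
d₂ = d₁ − σ√T = 1.157485 − 0.336448 = 0.821037
e^{−rT} = 0.975270
N(d₁) = 0.876463,  N(d₂) = 0.794187
Call price V = S·N(d₁) − K·e^{−rT}·N(d₂) = 217.450433 − 141.254164 = 76.196270
φ(d₁) = (1/√(2π))·e^{−d₁²/2} = 0.204166
ν = S·φ(d₁)·√T = 55.711907

price = 76.196270
ν = 55.711907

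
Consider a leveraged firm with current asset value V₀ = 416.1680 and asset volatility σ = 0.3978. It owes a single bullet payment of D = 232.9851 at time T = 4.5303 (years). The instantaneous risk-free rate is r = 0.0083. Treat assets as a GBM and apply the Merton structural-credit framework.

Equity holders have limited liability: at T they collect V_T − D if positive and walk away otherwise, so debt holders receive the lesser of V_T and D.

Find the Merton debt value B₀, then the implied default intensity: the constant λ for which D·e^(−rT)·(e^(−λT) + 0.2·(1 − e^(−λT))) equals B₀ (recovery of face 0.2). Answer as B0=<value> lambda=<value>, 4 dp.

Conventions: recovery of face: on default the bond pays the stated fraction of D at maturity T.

Equity is a call on the firm's assets struck at D = 232.9851:
d₁ = [ln(V₀/D) + (r + σ²/2)T] / (σ√T)
   = [ln(416.1680/232.9851) + (0.0083 + 0.5·0.3978²)·4.5303] / (0.3978·√4.5303)
   = [0.580115 + 0.396050] / 0.846697 = 1.152908
d₂ = d₁ − σ√T = 1.152908 − 0.846697 = 0.306211
N(d₁) = 0.875526,  N(d₂) = 0.620278,  e^(−rT) = 0.963097
E₀ = V₀·N(d₁) − D·e^(−rT)·N(d₂)
   = 416.1680·0.875526 − 232.9851·0.963097·0.620278 = 225.183486
B₀ = V₀ − E₀ = 416.1680 − 225.183486 = 190.984514
e^(−λT) = (B₀·e^(rT)/D − 0.2)/(1 − 0.2) = (190.9845·1.038317/232.9851 − 0.2)/0.8 = 0.81392278
λ = −ln(0.81392278)/4.5303 = 0.045447

B0=190.9845 lambda=0.0454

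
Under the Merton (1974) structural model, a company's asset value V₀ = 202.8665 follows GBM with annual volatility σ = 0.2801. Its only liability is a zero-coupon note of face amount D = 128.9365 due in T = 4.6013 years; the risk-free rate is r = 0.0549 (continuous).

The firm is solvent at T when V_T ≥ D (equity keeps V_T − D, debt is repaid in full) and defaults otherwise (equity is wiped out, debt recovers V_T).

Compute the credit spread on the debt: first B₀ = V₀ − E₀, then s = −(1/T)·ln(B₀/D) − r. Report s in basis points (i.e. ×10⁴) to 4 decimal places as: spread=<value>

Work the structural quantities from V₀ = 202.8665 against face 128.9365:
d₁ = [ln(V₀/D) + (r + σ²/2)T] / (σ√T)
   = [ln(202.8665/128.9365) + (0.0549 + 0.5·0.2801²)·4.6013] / (0.2801·√4.6013)
   = [0.453228 + 0.433111] / 0.600832 = 1.475185
d₂ = d₁ − σ√T = 1.475185 − 0.600832 = 0.874353
N(d₁) = 0.929919,  N(d₂) = 0.809037,  e^(−rT) = 0.776770
E₀ = V₀·N(d₁) − D·e^(−rT)·N(d₂)
   = 202.8665·0.929919 − 128.9365·0.776770·0.809037 = 107.621081
B₀ = V₀ − E₀ = 202.8665 − 107.621081 = 95.245419
spread = −(1/T)·ln(B₀/D) − r = −(1/4.6013)·ln(95.245419/128.9365) − 0.0549 = 0.01092121
in basis points: 0.01092121 × 10⁴ = 109.2121 bp

spread=109.2121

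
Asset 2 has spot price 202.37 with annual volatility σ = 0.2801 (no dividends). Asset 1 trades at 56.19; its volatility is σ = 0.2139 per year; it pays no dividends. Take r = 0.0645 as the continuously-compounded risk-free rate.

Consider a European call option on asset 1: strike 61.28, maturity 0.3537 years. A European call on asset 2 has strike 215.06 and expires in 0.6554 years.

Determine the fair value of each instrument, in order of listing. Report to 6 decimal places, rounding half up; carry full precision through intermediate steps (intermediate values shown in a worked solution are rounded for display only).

price(asset 1 call K=61.28) = 1.452986
price(asset 2 call K=215.06) = 16.606337

[asset 1 call K=61.28]
σ√T = 0.2139·√0.3537 = 0.127212
d₁ = (ln(S/K) + (r+σ²/2)T) / (σ√T) = (ln(56.19/61.28) + (0.0645+0.2139²/2)·0.3537) / 0.127212 = (-0.086715 + 0.030905) / 0.127212 = -0.438713
d₂ = d₁ − σ√T = -0.438713 − 0.127212 = -0.565925
e^{−rT} = 0.977445
N(d₁) = 0.330435,  N(d₂) = 0.285722
price = S·N(d₁) − K·e^{−rT}·N(d₂) = 18.567124 − 17.114138 = 1.452986
[asset 2 call K=215.06]
σ√T = 0.2801·√0.6554 = 0.226760
d₁ = (ln(S/K) + (r+σ²/2)T) / (σ√T) = (ln(202.37/215.06) + (0.0645+0.2801²/2)·0.6554) / 0.226760 = (-0.060819 + 0.067983) / 0.226760 = 0.031593
d₂ = d₁ − σ√T = 0.031593 − 0.226760 = -0.195167
e^{−rT} = 0.958608
N(d₁) = 0.512602,  N(d₂) = 0.422631
price = S·N(d₁) − K·e^{−rT}·N(d₂) = 103.735187 − 87.128850 = 16.606337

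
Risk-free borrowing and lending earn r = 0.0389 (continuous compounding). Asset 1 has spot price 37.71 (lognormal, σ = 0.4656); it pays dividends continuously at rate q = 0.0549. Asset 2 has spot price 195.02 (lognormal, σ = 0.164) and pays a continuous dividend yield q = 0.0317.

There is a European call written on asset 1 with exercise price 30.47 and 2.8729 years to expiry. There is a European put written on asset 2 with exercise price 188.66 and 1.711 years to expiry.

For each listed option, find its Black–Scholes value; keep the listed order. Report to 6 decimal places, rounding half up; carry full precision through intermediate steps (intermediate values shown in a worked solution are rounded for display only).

price(asset 1 call K=30.47) = 11.794883
price(asset 2 put K=188.66) = 11.665811

[asset 1 call K=30.47]
σ√T = 0.4656·√2.8729 = 0.789175
d₁ = (ln(S/K) + (r−q+σ²/2)T) / (σ√T) = (ln(37.71/30.47) + (0.0389−0.0549+0.4656²/2)·2.8729) / 0.789175 = (0.213183 + 0.265432) / 0.789175 = 0.606475
d₂ = d₁ − σ√T = 0.606475 − 0.789175 = -0.182700
e^{−rT} = 0.894263
e^{−qT} = 0.854087
N(d₁) = 0.727900,  N(d₂) = 0.427517
price = S·e^{−qT}·N(d₁) − K·e^{−rT}·N(d₂) = 23.443937 − 11.649054 = 11.794883
[asset 2 put K=188.66]
σ√T = 0.164·√1.711 = 0.214521
d₁ = (ln(S/K) + (r−q+σ²/2)T) / (σ√T) = (ln(195.02/188.66) + (0.0389−0.0317+0.164²/2)·1.711) / 0.214521 = (0.033156 + 0.035329) / 0.214521 = 0.319244
d₂ = d₁ − σ√T = 0.319244 − 0.214521 = 0.104723
e^{−rT} = 0.935609
e^{−qT} = 0.947206
N(−d₁) = 0.374771,  N(−d₂) = 0.458298
price = K·e^{−rT}·N(−d₂) − S·e^{−qT}·N(−d₁) = 80.895004 − 69.229192 = 11.665811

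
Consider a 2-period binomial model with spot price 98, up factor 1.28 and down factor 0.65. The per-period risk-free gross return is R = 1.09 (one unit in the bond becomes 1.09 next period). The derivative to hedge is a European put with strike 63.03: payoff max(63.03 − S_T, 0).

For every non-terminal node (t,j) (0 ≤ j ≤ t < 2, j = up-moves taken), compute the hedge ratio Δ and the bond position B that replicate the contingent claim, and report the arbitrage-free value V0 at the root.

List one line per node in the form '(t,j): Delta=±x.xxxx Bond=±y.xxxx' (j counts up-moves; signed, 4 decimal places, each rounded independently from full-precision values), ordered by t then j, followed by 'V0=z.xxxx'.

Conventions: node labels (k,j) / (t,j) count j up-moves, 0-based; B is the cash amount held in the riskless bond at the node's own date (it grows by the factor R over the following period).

Arbitrage-free pricing uses the up-move probability p* = (R−d)/(u−d) = 0.6984, discounting each step at R = 1.09.
Payoffs at expiry: V(2,0)=21.6250, V(2,1)=0.0000, V(2,2)=0.0000
(1,0): S=63.7000. Δ = (V_up−V_dn)/(S_up−S_dn) = (0.0000−21.6250)/(81.5360−41.4050) = -0.5389. V = [p*·0.0000 + (1−p*)·21.6250]/1.09 = 5.9833. B = V − Δ·S = 40.3087.
(1,1): S=125.4400. Δ = (V_up−V_dn)/(S_up−S_dn) = (0.0000−0.0000)/(160.5632−81.5360) = 0.0000. V = [p*·0.0000 + (1−p*)·0.0000]/1.09 = 0.0000. B = V − Δ·S = 0.0000.
(0,0): S=98.0000. Δ = (V_up−V_dn)/(S_up−S_dn) = (0.0000−5.9833)/(125.4400−63.7000) = -0.0969. V = [p*·0.0000 + (1−p*)·5.9833]/1.09 = 1.6555. B = V − Δ·S = 11.1528.
Verification: the root portfolio costs Δ(0,0)·S0 + B(0,0) = 1.6555, matching V0.

(0,0): Delta=-0.0969 Bond=11.1528
(1,0): Delta=-0.5389 Bond=40.3087
(1,1): Delta=0.0000 Bond=0.0000
V0=1.6555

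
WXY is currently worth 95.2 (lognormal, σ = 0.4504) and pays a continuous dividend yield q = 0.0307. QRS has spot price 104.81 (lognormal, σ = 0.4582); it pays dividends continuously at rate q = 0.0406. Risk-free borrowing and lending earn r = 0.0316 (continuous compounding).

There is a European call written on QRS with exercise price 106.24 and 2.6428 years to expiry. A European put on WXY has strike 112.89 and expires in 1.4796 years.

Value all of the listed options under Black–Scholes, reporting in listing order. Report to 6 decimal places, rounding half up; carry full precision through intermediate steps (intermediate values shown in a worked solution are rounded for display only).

[QRS call K=106.24]
σ√T = 0.4582·√2.6428 = 0.744882
d₁ = (ln(S/K) + (r−q+σ²/2)T) / (σ√T) = (ln(104.81/106.24) + (0.0316−0.0406+0.4582²/2)·2.6428) / 0.744882 = (-0.013551 + 0.253639) / 0.744882 = 0.322316
d₂ = d₁ − σ√T = 0.322316 − 0.744882 = -0.422565
e^{−rT} = 0.919880
e^{−qT} = 0.898258
N(d₁) = 0.626394,  N(d₂) = 0.336306
price = S·e^{−qT}·N(d₁) − K·e^{−rT}·N(d₂) = 58.972723 − 32.866544 = 26.106179
[WXY put K=112.89]
σ√T = 0.4504·√1.4796 = 0.547861
d₁ = (ln(S/K) + (r−q+σ²/2)T) / (σ√T) = (ln(95.2/112.89) + (0.0316−0.0307+0.4504²/2)·1.4796) / 0.547861 = (-0.170434 + 0.151408) / 0.547861 = -0.034728
d₂ = d₁ − σ√T = -0.034728 − 0.547861 = -0.582590
e^{−rT} = 0.954321
e^{−qT} = 0.955592
N(−d₁) = 0.513852,  N(−d₂) = 0.719915
price = K·e^{−rT}·N(−d₂) − S·e^{−qT}·N(−d₁) = 77.558826 − 46.746340 = 30.812486

price(QRS call K=106.24) = 26.106179
price(WXY put K=112.89) = 30.812486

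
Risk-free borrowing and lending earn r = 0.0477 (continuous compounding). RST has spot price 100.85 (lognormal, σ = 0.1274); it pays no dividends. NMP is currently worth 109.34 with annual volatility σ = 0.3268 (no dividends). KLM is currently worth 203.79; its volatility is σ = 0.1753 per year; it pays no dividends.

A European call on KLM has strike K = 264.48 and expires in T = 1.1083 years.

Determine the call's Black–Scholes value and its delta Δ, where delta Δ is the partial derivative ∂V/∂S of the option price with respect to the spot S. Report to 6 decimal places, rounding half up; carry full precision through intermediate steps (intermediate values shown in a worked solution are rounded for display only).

price = 2.711292
Δ = 0.150622

σ√T = 0.1753·√1.1083 = 0.184549
d₁ = (ln(S/K) + (r+σ²/2)T) / (σ√T) = (ln(203.79/264.48) + (0.0477+0.1753²/2)·1.1083) / 0.184549 = (-0.260676 + 0.069895) / 0.184549 = -1.033769
d₂ = d₁ − σ√T = -1.033769 − 0.184549 = -1.218318
e^{−rT} = 0.948507
N(d₁) = 0.150622,  N(d₂) = 0.111552
Call price V = S·N(d₁) − K·e^{−rT}·N(d₂) = 30.695262 − 27.983971 = 2.711292
Δ = N(d₁) = 0.150622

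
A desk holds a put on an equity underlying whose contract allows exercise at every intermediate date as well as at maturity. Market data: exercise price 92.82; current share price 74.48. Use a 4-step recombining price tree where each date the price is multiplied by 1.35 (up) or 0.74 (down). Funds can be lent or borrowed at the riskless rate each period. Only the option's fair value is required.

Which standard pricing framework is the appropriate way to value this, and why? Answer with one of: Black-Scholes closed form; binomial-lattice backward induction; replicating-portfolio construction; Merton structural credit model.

Key observation: the put (strike 92.82 on spot 74.48) is American-style on a 4-step discrete price model, so the early-exercise decision at every node requires stepwise backward valuation — a closed form cannot price the exercise right.

framework: binomial-lattice backward induction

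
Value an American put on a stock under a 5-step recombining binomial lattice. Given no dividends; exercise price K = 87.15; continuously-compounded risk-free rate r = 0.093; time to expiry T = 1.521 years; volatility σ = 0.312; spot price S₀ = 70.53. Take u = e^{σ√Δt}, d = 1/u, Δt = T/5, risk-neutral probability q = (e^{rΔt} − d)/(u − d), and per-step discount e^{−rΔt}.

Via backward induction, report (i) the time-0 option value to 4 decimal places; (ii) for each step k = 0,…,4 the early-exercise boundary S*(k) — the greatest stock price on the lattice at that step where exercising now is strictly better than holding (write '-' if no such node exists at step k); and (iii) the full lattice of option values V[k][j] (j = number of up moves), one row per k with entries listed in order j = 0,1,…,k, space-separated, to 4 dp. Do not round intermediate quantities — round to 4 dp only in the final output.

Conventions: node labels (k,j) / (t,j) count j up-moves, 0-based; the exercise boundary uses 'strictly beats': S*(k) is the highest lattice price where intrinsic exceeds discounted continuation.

params: Δt=0.30420 u=1.18777 d=0.84191 q=0.54005 e^(-rΔt)=0.97211
t_5 payoffs: 57.3165 45.0607 27.7700 3.3763 0.0000 0.0000
t_4: node(4,0) S=35.4354 payoff=51.7146 vs cont=49.2836 → 51.7146 [stop]  node(4,1) S=49.9926 payoff=37.1574 vs cont=34.7264 → 37.1574 [stop]  node(4,2) S=70.5300 payoff=16.6200 vs cont=14.1890 → 16.6200 [stop]  node(4,3) S=99.5043 payoff=0.0000 vs cont=1.5096 → 1.5096 [wait]  node(4,4) S=140.3816 payoff=0.0000 vs cont=0.0000 → 0.0000 [wait]  ⇒ S*(4)=70.5300
t_3: node(3,0) S=42.0893 payoff=45.0607 vs cont=42.6297 → 45.0607 [stop]  node(3,1) S=59.3800 payoff=27.7700 vs cont=25.3391 → 27.7700 [stop]  node(3,2) S=83.7737 payoff=3.3763 vs cont=8.2236 → 8.2236 [wait]  node(3,3) S=118.1887 payoff=0.0000 vs cont=0.6750 → 0.6750 [wait]  ⇒ S*(3)=59.3800
t_2: node(2,0) S=49.9926 payoff=37.1574 vs cont=34.7264 → 37.1574 [stop]  node(2,1) S=70.5300 payoff=16.6200 vs cont=16.7338 → 16.7338 [wait]  node(2,2) S=99.5043 payoff=0.0000 vs cont=4.0313 → 4.0313 [wait]  ⇒ S*(2)=49.9926
t_1: node(1,0) S=59.3800 payoff=27.7700 vs cont=25.3988 → 27.7700 [stop]  node(1,1) S=83.7737 payoff=3.3763 vs cont=9.5984 → 9.5984 [wait]  ⇒ S*(1)=59.3800
t_0: node(0,0) S=70.5300 payoff=16.6200 vs cont=17.4556 → 17.4556 [wait]  ⇒ S*(0)=-

price = 17.4556
boundary = - 59.3800 49.9926 59.3800 70.5300
tree:
17.4556
27.7700 9.5984
37.1574 16.7338 4.0313
45.0607 27.7700 8.2236 0.6750
51.7146 37.1574 16.6200 1.5096 0.0000
57.3165 45.0607 27.7700 3.3763 0.0000 0.0000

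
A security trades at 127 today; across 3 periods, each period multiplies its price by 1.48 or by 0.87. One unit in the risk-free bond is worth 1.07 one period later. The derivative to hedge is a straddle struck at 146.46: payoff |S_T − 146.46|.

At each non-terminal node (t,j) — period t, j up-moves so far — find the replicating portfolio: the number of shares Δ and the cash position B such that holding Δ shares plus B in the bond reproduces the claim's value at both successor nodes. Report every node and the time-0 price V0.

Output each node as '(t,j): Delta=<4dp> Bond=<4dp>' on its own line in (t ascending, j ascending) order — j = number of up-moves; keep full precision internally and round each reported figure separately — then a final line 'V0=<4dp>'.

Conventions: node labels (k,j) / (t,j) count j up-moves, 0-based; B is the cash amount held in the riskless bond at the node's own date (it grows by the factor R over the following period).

The replicating-portfolio and risk-neutral prices coincide; use p* = (1.07−0.87)/(1.48−0.87) = 0.3279 for the latter.
Payoffs at expiry: V(3,0)=62.8301, V(3,1)=4.1931, V(3,2)=95.5573, V(3,3)=265.2476
(2,0): S=96.1263. Δ = (V_up−V_dn)/(S_up−S_dn) = (4.1931−62.8301)/(142.2669−83.6299) = -1.0000. V = [p*·4.1931 + (1−p*)·62.8301]/1.07 = 40.7522. B = V − Δ·S = 136.8785.
(2,1): S=163.5252. Δ = (V_up−V_dn)/(S_up−S_dn) = (95.5573−4.1931)/(242.0173−142.2669) = 0.9159. V = [p*·95.5573 + (1−p*)·4.1931]/1.07 = 31.9145. B = V − Δ·S = -117.8629.
(2,2): S=278.1808. Δ = (V_up−V_dn)/(S_up−S_dn) = (265.2476−95.5573)/(411.7076−242.0173) = 1.0000. V = [p*·265.2476 + (1−p*)·95.5573]/1.07 = 141.3023. B = V − Δ·S = -136.8785.
(1,0): S=110.4900. Δ = (V_up−V_dn)/(S_up−S_dn) = (31.9145−40.7522)/(163.5252−96.1263) = -0.1311. V = [p*·31.9145 + (1−p*)·40.7522]/1.07 = 35.3781. B = V − Δ·S = 49.8661.
(1,1): S=187.9600. Δ = (V_up−V_dn)/(S_up−S_dn) = (141.3023−31.9145)/(278.1808−163.5252) = 0.9541. V = [p*·141.3023 + (1−p*)·31.9145]/1.07 = 63.3452. B = V − Δ·S = -115.9790.
(0,0): S=127.0000. Δ = (V_up−V_dn)/(S_up−S_dn) = (63.3452−35.3781)/(187.9600−110.4900) = 0.3610. V = [p*·63.3452 + (1−p*)·35.3781]/1.07 = 41.6333. B = V − Δ·S = -4.2143.
Sanity check at the root: Δ(0,0)·S0 + B(0,0) reproduces V0 = 41.6333.

(0,0): Delta=0.3610 Bond=-4.2143
(1,0): Delta=-0.1311 Bond=49.8661
(1,1): Delta=0.9541 Bond=-115.9790
(2,0): Delta=-1.0000 Bond=136.8785
(2,1): Delta=0.9159 Bond=-117.8629
(2,2): Delta=1.0000 Bond=-136.8785
V0=41.6333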